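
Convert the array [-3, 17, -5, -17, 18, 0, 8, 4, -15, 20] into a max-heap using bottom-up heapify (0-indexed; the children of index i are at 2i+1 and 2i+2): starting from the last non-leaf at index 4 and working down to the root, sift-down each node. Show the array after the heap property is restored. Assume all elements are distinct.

sift down from index 4:
  18 vs only child 20 at index 9, swap → [-3, 17, -5, -17, 20, 0, 8, 4, -15, 18]
sift down from index 3:
  -17 vs larger child 4 at index 7, swap → [-3, 17, -5, 4, 20, 0, 8, -17, -15, 18]
sift down from index 2:
  -5 vs larger child 8 at index 6, swap → [-3, 17, 8, 4, 20, 0, -5, -17, -15, 18]
sift down from index 1:
  17 vs larger child 20 at index 4, swap → [-3, 20, 8, 4, 17, 0, -5, -17, -15, 18]
  17 vs only child 18 at index 9, swap → [-3, 20, 8, 4, 18, 0, -5, -17, -15, 17]
sift down from index 0:
  -3 vs larger child 20 at index 1, swap → [20, -3, 8, 4, 18, 0, -5, -17, -15, 17]
  -3 vs larger child 18 at index 4, swap → [20, 18, 8, 4, -3, 0, -5, -17, -15, 17]
  -3 vs only child 17 at index 9, swap → [20, 18, 8, 4, 17, 0, -5, -17, -15, -3]

[20, 18, 8, 4, 17, 0, -5, -17, -15, -3]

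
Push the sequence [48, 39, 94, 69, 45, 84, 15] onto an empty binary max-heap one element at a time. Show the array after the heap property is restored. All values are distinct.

[94, 69, 84, 39, 45, 48, 15]

Insert 48:
  append 48 at index 0 → [48] (no swap needed)
Insert 39:
  append 39 at index 1 → [48, 39] (no swap needed)
Insert 94:
  append 94 at index 2 → [48, 39, 94]
  94 > parent 48 at index 0, swap → [94, 39, 48]
Insert 69:
  append 69 at index 3 → [94, 39, 48, 69]
  69 > parent 39 at index 1, swap → [94, 69, 48, 39]
Insert 45:
  append 45 at index 4 → [94, 69, 48, 39, 45] (no swap needed)
Insert 84:
  append 84 at index 5 → [94, 69, 48, 39, 45, 84]
  84 > parent 48 at index 2, swap → [94, 69, 84, 39, 45, 48]
Insert 15:
  append 15 at index 6 → [94, 69, 84, 39, 45, 48, 15] (no swap needed)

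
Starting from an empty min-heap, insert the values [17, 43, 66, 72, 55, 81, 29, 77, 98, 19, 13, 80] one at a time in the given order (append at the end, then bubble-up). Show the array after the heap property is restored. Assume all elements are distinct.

Insert 17:
  append 17 at index 0 → [17] (no swap needed)
Insert 43:
  append 43 at index 1 → [17, 43] (no swap needed)
Insert 66:
  append 66 at index 2 → [17, 43, 66] (no swap needed)
Insert 72:
  append 72 at index 3 → [17, 43, 66, 72] (no swap needed)
Insert 55:
  append 55 at index 4 → [17, 43, 66, 72, 55] (no swap needed)
Insert 81:
  append 81 at index 5 → [17, 43, 66, 72, 55, 81] (no swap needed)
Insert 29:
  append 29 at index 6 → [17, 43, 66, 72, 55, 81, 29]
  29 < parent 66 at index 2, swap → [17, 43, 29, 72, 55, 81, 66]
Insert 77:
  append 77 at index 7 → [17, 43, 29, 72, 55, 81, 66, 77] (no swap needed)
Insert 98:
  append 98 at index 8 → [17, 43, 29, 72, 55, 81, 66, 77, 98] (no swap needed)
Insert 19:
  append 19 at index 9 → [17, 43, 29, 72, 55, 81, 66, 77, 98, 19]
  19 < parent 55 at index 4, swap → [17, 43, 29, 72, 19, 81, 66, 77, 98, 55]
  19 < parent 43 at index 1, swap → [17, 19, 29, 72, 43, 81, 66, 77, 98, 55]
Insert 13:
  append 13 at index 10 → [17, 19, 29, 72, 43, 81, 66, 77, 98, 55, 13]
  13 < parent 43 at index 4, swap → [17, 19, 29, 72, 13, 81, 66, 77, 98, 55, 43]
  13 < parent 19 at index 1, swap → [17, 13, 29, 72, 19, 81, 66, 77, 98, 55, 43]
  13 < parent 17 at index 0, swap → [13, 17, 29, 72, 19, 81, 66, 77, 98, 55, 43]
Insert 80:
  append 80 at index 11 → [13, 17, 29, 72, 19, 81, 66, 77, 98, 55, 43, 80]
  80 < parent 81 at index 5, swap → [13, 17, 29, 72, 19, 80, 66, 77, 98, 55, 43, 81]

[13, 17, 29, 72, 19, 80, 66, 77, 98, 55, 43, 81]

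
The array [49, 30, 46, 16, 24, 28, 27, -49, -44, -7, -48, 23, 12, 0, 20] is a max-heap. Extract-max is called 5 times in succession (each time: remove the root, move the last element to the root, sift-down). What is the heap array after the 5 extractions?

extract-max #1 returns 49:
  remove root 49; move last element 20 to root → [20, 30, 46, 16, 24, 28, 27, -49, -44, -7, -48, 23, 12, 0]
  20 vs larger child 46 at index 2, swap → [46, 30, 20, 16, 24, 28, 27, -49, -44, -7, -48, 23, 12, 0]
  20 vs larger child 28 at index 5, swap → [46, 30, 28, 16, 24, 20, 27, -49, -44, -7, -48, 23, 12, 0]
  20 vs larger child 23 at index 11, swap → [46, 30, 28, 16, 24, 23, 27, -49, -44, -7, -48, 20, 12, 0]
extract-max #2 returns 46:
  remove root 46; move last element 0 to root → [0, 30, 28, 16, 24, 23, 27, -49, -44, -7, -48, 20, 12]
  0 vs larger child 30 at index 1, swap → [30, 0, 28, 16, 24, 23, 27, -49, -44, -7, -48, 20, 12]
  0 vs larger child 24 at index 4, swap → [30, 24, 28, 16, 0, 23, 27, -49, -44, -7, -48, 20, 12]
extract-max #3 returns 30:
  remove root 30; move last element 12 to root → [12, 24, 28, 16, 0, 23, 27, -49, -44, -7, -48, 20]
  12 vs larger child 28 at index 2, swap → [28, 24, 12, 16, 0, 23, 27, -49, -44, -7, -48, 20]
  12 vs larger child 27 at index 6, swap → [28, 24, 27, 16, 0, 23, 12, -49, -44, -7, -48, 20]
extract-max #4 returns 28:
  remove root 28; move last element 20 to root → [20, 24, 27, 16, 0, 23, 12, -49, -44, -7, -48]
  20 vs larger child 27 at index 2, swap → [27, 24, 20, 16, 0, 23, 12, -49, -44, -7, -48]
  20 vs larger child 23 at index 5, swap → [27, 24, 23, 16, 0, 20, 12, -49, -44, -7, -48]
extract-max #5 returns 27:
  remove root 27; move last element -48 to root → [-48, 24, 23, 16, 0, 20, 12, -49, -44, -7]
  -48 vs larger child 24 at index 1, swap → [24, -48, 23, 16, 0, 20, 12, -49, -44, -7]
  -48 vs larger child 16 at index 3, swap → [24, 16, 23, -48, 0, 20, 12, -49, -44, -7]
  -48 vs larger child -44 at index 8, swap → [24, 16, 23, -44, 0, 20, 12, -49, -48, -7]

[24, 16, 23, -44, 0, 20, 12, -49, -48, -7]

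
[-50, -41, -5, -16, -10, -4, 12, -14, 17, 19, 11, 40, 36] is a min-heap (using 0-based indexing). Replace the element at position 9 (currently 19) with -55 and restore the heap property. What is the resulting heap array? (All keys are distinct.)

set index 9 from 19 to -55 → [-50, -41, -5, -16, -10, -4, 12, -14, 17, -55, 11, 40, 36]
-55 < parent -10 at index 4, swap → [-50, -41, -5, -16, -55, -4, 12, -14, 17, -10, 11, 40, 36]
-55 < parent -41 at index 1, swap → [-50, -55, -5, -16, -41, -4, 12, -14, 17, -10, 11, 40, 36]
-55 < parent -50 at index 0, swap → [-55, -50, -5, -16, -41, -4, 12, -14, 17, -10, 11, 40, 36]

[-55, -50, -5, -16, -41, -4, 12, -14, 17, -10, 11, 40, 36]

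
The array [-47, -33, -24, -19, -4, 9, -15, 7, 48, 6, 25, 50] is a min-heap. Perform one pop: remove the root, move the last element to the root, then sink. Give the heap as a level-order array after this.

[-33, -19, -24, 7, -4, 9, -15, 50, 48, 6, 25]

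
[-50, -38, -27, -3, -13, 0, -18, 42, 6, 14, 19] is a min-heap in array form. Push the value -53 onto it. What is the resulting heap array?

append -53 at index 11 → [-50, -38, -27, -3, -13, 0, -18, 42, 6, 14, 19, -53]
-53 < parent 0 at index 5, swap → [-50, -38, -27, -3, -13, -53, -18, 42, 6, 14, 19, 0]
-53 < parent -27 at index 2, swap → [-50, -38, -53, -3, -13, -27, -18, 42, 6, 14, 19, 0]
-53 < parent -50 at index 0, swap → [-53, -38, -50, -3, -13, -27, -18, 42, 6, 14, 19, 0]

[-53, -38, -50, -3, -13, -27, -18, 42, 6, 14, 19, 0]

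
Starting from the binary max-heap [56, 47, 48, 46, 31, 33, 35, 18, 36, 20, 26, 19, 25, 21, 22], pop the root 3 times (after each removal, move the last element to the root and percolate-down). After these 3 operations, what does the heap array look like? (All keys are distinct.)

[46, 36, 35, 25, 31, 33, 22, 18, 21, 20, 26, 19]

extract-max #1 returns 56:
  remove root 56; move last element 22 to root → [22, 47, 48, 46, 31, 33, 35, 18, 36, 20, 26, 19, 25, 21]
  22 vs larger child 48 at index 2, swap → [48, 47, 22, 46, 31, 33, 35, 18, 36, 20, 26, 19, 25, 21]
  22 vs larger child 35 at index 6, swap → [48, 47, 35, 46, 31, 33, 22, 18, 36, 20, 26, 19, 25, 21]
extract-max #2 returns 48:
  remove root 48; move last element 21 to root → [21, 47, 35, 46, 31, 33, 22, 18, 36, 20, 26, 19, 25]
  21 vs larger child 47 at index 1, swap → [47, 21, 35, 46, 31, 33, 22, 18, 36, 20, 26, 19, 25]
  21 vs larger child 46 at index 3, swap → [47, 46, 35, 21, 31, 33, 22, 18, 36, 20, 26, 19, 25]
  21 vs larger child 36 at index 8, swap → [47, 46, 35, 36, 31, 33, 22, 18, 21, 20, 26, 19, 25]
extract-max #3 returns 47:
  remove root 47; move last element 25 to root → [25, 46, 35, 36, 31, 33, 22, 18, 21, 20, 26, 19]
  25 vs larger child 46 at index 1, swap → [46, 25, 35, 36, 31, 33, 22, 18, 21, 20, 26, 19]
  25 vs larger child 36 at index 3, swap → [46, 36, 35, 25, 31, 33, 22, 18, 21, 20, 26, 19]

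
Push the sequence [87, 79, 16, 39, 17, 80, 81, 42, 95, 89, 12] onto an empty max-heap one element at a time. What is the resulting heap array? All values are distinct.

Insert 87:
  append 87 at index 0 → [87] (no swap needed)
Insert 79:
  append 79 at index 1 → [87, 79] (no swap needed)
Insert 16:
  append 16 at index 2 → [87, 79, 16] (no swap needed)
Insert 39:
  append 39 at index 3 → [87, 79, 16, 39] (no swap needed)
Insert 17:
  append 17 at index 4 → [87, 79, 16, 39, 17] (no swap needed)
Insert 80:
  append 80 at index 5 → [87, 79, 16, 39, 17, 80]
  80 > parent 16 at index 2, swap → [87, 79, 80, 39, 17, 16]
Insert 81:
  append 81 at index 6 → [87, 79, 80, 39, 17, 16, 81]
  81 > parent 80 at index 2, swap → [87, 79, 81, 39, 17, 16, 80]
Insert 42:
  append 42 at index 7 → [87, 79, 81, 39, 17, 16, 80, 42]
  42 > parent 39 at index 3, swap → [87, 79, 81, 42, 17, 16, 80, 39]
Insert 95:
  append 95 at index 8 → [87, 79, 81, 42, 17, 16, 80, 39, 95]
  95 > parent 42 at index 3, swap → [87, 79, 81, 95, 17, 16, 80, 39, 42]
  95 > parent 79 at index 1, swap → [87, 95, 81, 79, 17, 16, 80, 39, 42]
  95 > parent 87 at index 0, swap → [95, 87, 81, 79, 17, 16, 80, 39, 42]
Insert 89:
  append 89 at index 9 → [95, 87, 81, 79, 17, 16, 80, 39, 42, 89]
  89 > parent 17 at index 4, swap → [95, 87, 81, 79, 89, 16, 80, 39, 42, 17]
  89 > parent 87 at index 1, swap → [95, 89, 81, 79, 87, 16, 80, 39, 42, 17]
Insert 12:
  append 12 at index 10 → [95, 89, 81, 79, 87, 16, 80, 39, 42, 17, 12] (no swap needed)

[95, 89, 81, 79, 87, 16, 80, 39, 42, 17, 12]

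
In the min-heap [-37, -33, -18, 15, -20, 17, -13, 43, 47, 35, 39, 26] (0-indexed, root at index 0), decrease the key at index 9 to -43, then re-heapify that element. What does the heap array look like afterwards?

[-43, -37, -18, 15, -33, 17, -13, 43, 47, -20, 39, 26]

set index 9 from 35 to -43 → [-37, -33, -18, 15, -20, 17, -13, 43, 47, -43, 39, 26]
-43 < parent -20 at index 4, swap → [-37, -33, -18, 15, -43, 17, -13, 43, 47, -20, 39, 26]
-43 < parent -33 at index 1, swap → [-37, -43, -18, 15, -33, 17, -13, 43, 47, -20, 39, 26]
-43 < parent -37 at index 0, swap → [-43, -37, -18, 15, -33, 17, -13, 43, 47, -20, 39, 26]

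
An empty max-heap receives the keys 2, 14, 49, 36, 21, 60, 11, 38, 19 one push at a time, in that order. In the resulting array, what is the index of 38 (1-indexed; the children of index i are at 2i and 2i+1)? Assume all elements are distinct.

2

Insert 2:
  append 2 at index 1 → [2] (no swap needed)
Insert 14:
  append 14 at index 2 → [2, 14]
  14 > parent 2 at index 1, swap → [14, 2]
Insert 49:
  append 49 at index 3 → [14, 2, 49]
  49 > parent 14 at index 1, swap → [49, 2, 14]
Insert 36:
  append 36 at index 4 → [49, 2, 14, 36]
  36 > parent 2 at index 2, swap → [49, 36, 14, 2]
Insert 21:
  append 21 at index 5 → [49, 36, 14, 2, 21] (no swap needed)
Insert 60:
  append 60 at index 6 → [49, 36, 14, 2, 21, 60]
  60 > parent 14 at index 3, swap → [49, 36, 60, 2, 21, 14]
  60 > parent 49 at index 1, swap → [60, 36, 49, 2, 21, 14]
Insert 11:
  append 11 at index 7 → [60, 36, 49, 2, 21, 14, 11] (no swap needed)
Insert 38:
  append 38 at index 8 → [60, 36, 49, 2, 21, 14, 11, 38]
  38 > parent 2 at index 4, swap → [60, 36, 49, 38, 21, 14, 11, 2]
  38 > parent 36 at index 2, swap → [60, 38, 49, 36, 21, 14, 11, 2]
Insert 19:
  append 19 at index 9 → [60, 38, 49, 36, 21, 14, 11, 2, 19] (no swap needed)
resulting array: [60, 38, 49, 36, 21, 14, 11, 2, 19]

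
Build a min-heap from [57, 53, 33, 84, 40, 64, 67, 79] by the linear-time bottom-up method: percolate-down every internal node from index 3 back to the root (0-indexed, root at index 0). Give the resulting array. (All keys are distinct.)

[33, 40, 57, 79, 53, 64, 67, 84]

sift down from index 3:
  84 vs only child 79 at index 7, swap → [57, 53, 33, 79, 40, 64, 67, 84]
sift down from index 2: already satisfies heap property
sift down from index 1:
  53 vs smaller child 40 at index 4, swap → [57, 40, 33, 79, 53, 64, 67, 84]
sift down from index 0:
  57 vs smaller child 33 at index 2, swap → [33, 40, 57, 79, 53, 64, 67, 84]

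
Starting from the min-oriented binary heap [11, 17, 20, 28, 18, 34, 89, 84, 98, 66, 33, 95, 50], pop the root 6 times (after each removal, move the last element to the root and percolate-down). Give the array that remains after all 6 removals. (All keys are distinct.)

extract-min #1 returns 11:
  remove root 11; move last element 50 to root → [50, 17, 20, 28, 18, 34, 89, 84, 98, 66, 33, 95]
  50 vs smaller child 17 at index 1, swap → [17, 50, 20, 28, 18, 34, 89, 84, 98, 66, 33, 95]
  50 vs smaller child 18 at index 4, swap → [17, 18, 20, 28, 50, 34, 89, 84, 98, 66, 33, 95]
  50 vs smaller child 33 at index 10, swap → [17, 18, 20, 28, 33, 34, 89, 84, 98, 66, 50, 95]
extract-min #2 returns 17:
  remove root 17; move last element 95 to root → [95, 18, 20, 28, 33, 34, 89, 84, 98, 66, 50]
  95 vs smaller child 18 at index 1, swap → [18, 95, 20, 28, 33, 34, 89, 84, 98, 66, 50]
  95 vs smaller child 28 at index 3, swap → [18, 28, 20, 95, 33, 34, 89, 84, 98, 66, 50]
  95 vs smaller child 84 at index 7, swap → [18, 28, 20, 84, 33, 34, 89, 95, 98, 66, 50]
extract-min #3 returns 18:
  remove root 18; move last element 50 to root → [50, 28, 20, 84, 33, 34, 89, 95, 98, 66]
  50 vs smaller child 20 at index 2, swap → [20, 28, 50, 84, 33, 34, 89, 95, 98, 66]
  50 vs smaller child 34 at index 5, swap → [20, 28, 34, 84, 33, 50, 89, 95, 98, 66]
extract-min #4 returns 20:
  remove root 20; move last element 66 to root → [66, 28, 34, 84, 33, 50, 89, 95, 98]
  66 vs smaller child 28 at index 1, swap → [28, 66, 34, 84, 33, 50, 89, 95, 98]
  66 vs smaller child 33 at index 4, swap → [28, 33, 34, 84, 66, 50, 89, 95, 98]
extract-min #5 returns 28:
  remove root 28; move last element 98 to root → [98, 33, 34, 84, 66, 50, 89, 95]
  98 vs smaller child 33 at index 1, swap → [33, 98, 34, 84, 66, 50, 89, 95]
  98 vs smaller child 66 at index 4, swap → [33, 66, 34, 84, 98, 50, 89, 95]
extract-min #6 returns 33:
  remove root 33; move last element 95 to root → [95, 66, 34, 84, 98, 50, 89]
  95 vs smaller child 34 at index 2, swap → [34, 66, 95, 84, 98, 50, 89]
  95 vs smaller child 50 at index 5, swap → [34, 66, 50, 84, 98, 95, 89]

[34, 66, 50, 84, 98, 95, 89]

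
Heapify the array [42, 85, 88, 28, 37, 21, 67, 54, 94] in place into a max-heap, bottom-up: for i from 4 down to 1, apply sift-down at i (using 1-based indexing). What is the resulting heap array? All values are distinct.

[94, 85, 88, 54, 37, 21, 67, 42, 28]

sift down from index 4:
  28 vs larger child 94 at index 9, swap → [42, 85, 88, 94, 37, 21, 67, 54, 28]
sift down from index 3: already satisfies heap property
sift down from index 2:
  85 vs larger child 94 at index 4, swap → [42, 94, 88, 85, 37, 21, 67, 54, 28]
sift down from index 1:
  42 vs larger child 94 at index 2, swap → [94, 42, 88, 85, 37, 21, 67, 54, 28]
  42 vs larger child 85 at index 4, swap → [94, 85, 88, 42, 37, 21, 67, 54, 28]
  42 vs larger child 54 at index 8, swap → [94, 85, 88, 54, 37, 21, 67, 42, 28]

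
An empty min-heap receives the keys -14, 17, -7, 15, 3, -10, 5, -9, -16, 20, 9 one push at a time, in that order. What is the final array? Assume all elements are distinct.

[-16, -14, -10, -9, 9, -7, 5, 17, 3, 20, 15]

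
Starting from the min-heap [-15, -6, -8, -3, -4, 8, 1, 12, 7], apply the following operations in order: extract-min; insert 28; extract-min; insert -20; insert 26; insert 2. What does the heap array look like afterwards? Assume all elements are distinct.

[-20, -6, 1, -4, 2, 8, 7, 12, -3, 28, 26]

extract-min → returns -15:
  remove root -15; move last element 7 to root → [7, -6, -8, -3, -4, 8, 1, 12]
  7 vs smaller child -8 at index 2, swap → [-8, -6, 7, -3, -4, 8, 1, 12]
  7 vs smaller child 1 at index 6, swap → [-8, -6, 1, -3, -4, 8, 7, 12]
insert 28:
  append 28 at index 8 → [-8, -6, 1, -3, -4, 8, 7, 12, 28] (no swap needed)
extract-min → returns -8:
  remove root -8; move last element 28 to root → [28, -6, 1, -3, -4, 8, 7, 12]
  28 vs smaller child -6 at index 1, swap → [-6, 28, 1, -3, -4, 8, 7, 12]
  28 vs smaller child -4 at index 4, swap → [-6, -4, 1, -3, 28, 8, 7, 12]
insert -20:
  append -20 at index 8 → [-6, -4, 1, -3, 28, 8, 7, 12, -20]
  -20 < parent -3 at index 3, swap → [-6, -4, 1, -20, 28, 8, 7, 12, -3]
  -20 < parent -4 at index 1, swap → [-6, -20, 1, -4, 28, 8, 7, 12, -3]
  -20 < parent -6 at index 0, swap → [-20, -6, 1, -4, 28, 8, 7, 12, -3]
insert 26:
  append 26 at index 9 → [-20, -6, 1, -4, 28, 8, 7, 12, -3, 26]
  26 < parent 28 at index 4, swap → [-20, -6, 1, -4, 26, 8, 7, 12, -3, 28]
insert 2:
  append 2 at index 10 → [-20, -6, 1, -4, 26, 8, 7, 12, -3, 28, 2]
  2 < parent 26 at index 4, swap → [-20, -6, 1, -4, 2, 8, 7, 12, -3, 28, 26]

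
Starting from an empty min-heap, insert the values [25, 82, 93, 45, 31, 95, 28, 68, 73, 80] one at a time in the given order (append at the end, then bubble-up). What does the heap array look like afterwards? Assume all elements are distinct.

Insert 25:
  append 25 at index 0 → [25] (no swap needed)
Insert 82:
  append 82 at index 1 → [25, 82] (no swap needed)
Insert 93:
  append 93 at index 2 → [25, 82, 93] (no swap needed)
Insert 45:
  append 45 at index 3 → [25, 82, 93, 45]
  45 < parent 82 at index 1, swap → [25, 45, 93, 82]
Insert 31:
  append 31 at index 4 → [25, 45, 93, 82, 31]
  31 < parent 45 at index 1, swap → [25, 31, 93, 82, 45]
Insert 95:
  append 95 at index 5 → [25, 31, 93, 82, 45, 95] (no swap needed)
Insert 28:
  append 28 at index 6 → [25, 31, 93, 82, 45, 95, 28]
  28 < parent 93 at index 2, swap → [25, 31, 28, 82, 45, 95, 93]
Insert 68:
  append 68 at index 7 → [25, 31, 28, 82, 45, 95, 93, 68]
  68 < parent 82 at index 3, swap → [25, 31, 28, 68, 45, 95, 93, 82]
Insert 73:
  append 73 at index 8 → [25, 31, 28, 68, 45, 95, 93, 82, 73] (no swap needed)
Insert 80:
  append 80 at index 9 → [25, 31, 28, 68, 45, 95, 93, 82, 73, 80] (no swap needed)

[25, 31, 28, 68, 45, 95, 93, 82, 73, 80]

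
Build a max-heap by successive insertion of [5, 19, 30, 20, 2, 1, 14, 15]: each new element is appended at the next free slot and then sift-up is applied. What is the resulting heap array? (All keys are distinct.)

Insert 5:
  append 5 at index 0 → [5] (no swap needed)
Insert 19:
  append 19 at index 1 → [5, 19]
  19 > parent 5 at index 0, swap → [19, 5]
Insert 30:
  append 30 at index 2 → [19, 5, 30]
  30 > parent 19 at index 0, swap → [30, 5, 19]
Insert 20:
  append 20 at index 3 → [30, 5, 19, 20]
  20 > parent 5 at index 1, swap → [30, 20, 19, 5]
Insert 2:
  append 2 at index 4 → [30, 20, 19, 5, 2] (no swap needed)
Insert 1:
  append 1 at index 5 → [30, 20, 19, 5, 2, 1] (no swap needed)
Insert 14:
  append 14 at index 6 → [30, 20, 19, 5, 2, 1, 14] (no swap needed)
Insert 15:
  append 15 at index 7 → [30, 20, 19, 5, 2, 1, 14, 15]
  15 > parent 5 at index 3, swap → [30, 20, 19, 15, 2, 1, 14, 5]

[30, 20, 19, 15, 2, 1, 14, 5]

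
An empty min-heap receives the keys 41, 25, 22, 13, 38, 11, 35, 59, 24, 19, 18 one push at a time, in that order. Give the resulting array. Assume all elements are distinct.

Insert 41:
  append 41 at index 0 → [41] (no swap needed)
Insert 25:
  append 25 at index 1 → [41, 25]
  25 < parent 41 at index 0, swap → [25, 41]
Insert 22:
  append 22 at index 2 → [25, 41, 22]
  22 < parent 25 at index 0, swap → [22, 41, 25]
Insert 13:
  append 13 at index 3 → [22, 41, 25, 13]
  13 < parent 41 at index 1, swap → [22, 13, 25, 41]
  13 < parent 22 at index 0, swap → [13, 22, 25, 41]
Insert 38:
  append 38 at index 4 → [13, 22, 25, 41, 38] (no swap needed)
Insert 11:
  append 11 at index 5 → [13, 22, 25, 41, 38, 11]
  11 < parent 25 at index 2, swap → [13, 22, 11, 41, 38, 25]
  11 < parent 13 at index 0, swap → [11, 22, 13, 41, 38, 25]
Insert 35:
  append 35 at index 6 → [11, 22, 13, 41, 38, 25, 35] (no swap needed)
Insert 59:
  append 59 at index 7 → [11, 22, 13, 41, 38, 25, 35, 59] (no swap needed)
Insert 24:
  append 24 at index 8 → [11, 22, 13, 41, 38, 25, 35, 59, 24]
  24 < parent 41 at index 3, swap → [11, 22, 13, 24, 38, 25, 35, 59, 41]
Insert 19:
  append 19 at index 9 → [11, 22, 13, 24, 38, 25, 35, 59, 41, 19]
  19 < parent 38 at index 4, swap → [11, 22, 13, 24, 19, 25, 35, 59, 41, 38]
  19 < parent 22 at index 1, swap → [11, 19, 13, 24, 22, 25, 35, 59, 41, 38]
Insert 18:
  append 18 at index 10 → [11, 19, 13, 24, 22, 25, 35, 59, 41, 38, 18]
  18 < parent 22 at index 4, swap → [11, 19, 13, 24, 18, 25, 35, 59, 41, 38, 22]
  18 < parent 19 at index 1, swap → [11, 18, 13, 24, 19, 25, 35, 59, 41, 38, 22]

[11, 18, 13, 24, 19, 25, 35, 59, 41, 38, 22]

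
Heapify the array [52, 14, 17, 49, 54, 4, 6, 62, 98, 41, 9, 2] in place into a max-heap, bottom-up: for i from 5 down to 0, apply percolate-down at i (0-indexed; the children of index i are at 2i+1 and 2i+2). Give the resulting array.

[98, 62, 17, 52, 54, 4, 6, 14, 49, 41, 9, 2]

sift down from index 5: already satisfies heap property
sift down from index 4: already satisfies heap property
sift down from index 3:
  49 vs larger child 98 at index 8, swap → [52, 14, 17, 98, 54, 4, 6, 62, 49, 41, 9, 2]
sift down from index 2: already satisfies heap property
sift down from index 1:
  14 vs larger child 98 at index 3, swap → [52, 98, 17, 14, 54, 4, 6, 62, 49, 41, 9, 2]
  14 vs larger child 62 at index 7, swap → [52, 98, 17, 62, 54, 4, 6, 14, 49, 41, 9, 2]
sift down from index 0:
  52 vs larger child 98 at index 1, swap → [98, 52, 17, 62, 54, 4, 6, 14, 49, 41, 9, 2]
  52 vs larger child 62 at index 3, swap → [98, 62, 17, 52, 54, 4, 6, 14, 49, 41, 9, 2]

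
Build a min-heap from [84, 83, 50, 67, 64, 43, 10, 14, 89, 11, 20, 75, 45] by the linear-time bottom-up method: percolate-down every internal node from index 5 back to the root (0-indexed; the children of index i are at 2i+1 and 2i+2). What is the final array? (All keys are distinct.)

sift down from index 5: already satisfies heap property
sift down from index 4:
  64 vs smaller child 11 at index 9, swap → [84, 83, 50, 67, 11, 43, 10, 14, 89, 64, 20, 75, 45]
sift down from index 3:
  67 vs smaller child 14 at index 7, swap → [84, 83, 50, 14, 11, 43, 10, 67, 89, 64, 20, 75, 45]
sift down from index 2:
  50 vs smaller child 10 at index 6, swap → [84, 83, 10, 14, 11, 43, 50, 67, 89, 64, 20, 75, 45]
sift down from index 1:
  83 vs smaller child 11 at index 4, swap → [84, 11, 10, 14, 83, 43, 50, 67, 89, 64, 20, 75, 45]
  83 vs smaller child 20 at index 10, swap → [84, 11, 10, 14, 20, 43, 50, 67, 89, 64, 83, 75, 45]
sift down from index 0:
  84 vs smaller child 10 at index 2, swap → [10, 11, 84, 14, 20, 43, 50, 67, 89, 64, 83, 75, 45]
  84 vs smaller child 43 at index 5, swap → [10, 11, 43, 14, 20, 84, 50, 67, 89, 64, 83, 75, 45]
  84 vs smaller child 45 at index 12, swap → [10, 11, 43, 14, 20, 45, 50, 67, 89, 64, 83, 75, 84]

[10, 11, 43, 14, 20, 45, 50, 67, 89, 64, 83, 75, 84]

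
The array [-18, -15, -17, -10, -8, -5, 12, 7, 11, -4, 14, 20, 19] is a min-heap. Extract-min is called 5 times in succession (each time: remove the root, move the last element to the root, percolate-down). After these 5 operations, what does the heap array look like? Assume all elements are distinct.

extract-min #1 returns -18:
  remove root -18; move last element 19 to root → [19, -15, -17, -10, -8, -5, 12, 7, 11, -4, 14, 20]
  19 vs smaller child -17 at index 2, swap → [-17, -15, 19, -10, -8, -5, 12, 7, 11, -4, 14, 20]
  19 vs smaller child -5 at index 5, swap → [-17, -15, -5, -10, -8, 19, 12, 7, 11, -4, 14, 20]
extract-min #2 returns -17:
  remove root -17; move last element 20 to root → [20, -15, -5, -10, -8, 19, 12, 7, 11, -4, 14]
  20 vs smaller child -15 at index 1, swap → [-15, 20, -5, -10, -8, 19, 12, 7, 11, -4, 14]
  20 vs smaller child -10 at index 3, swap → [-15, -10, -5, 20, -8, 19, 12, 7, 11, -4, 14]
  20 vs smaller child 7 at index 7, swap → [-15, -10, -5, 7, -8, 19, 12, 20, 11, -4, 14]
extract-min #3 returns -15:
  remove root -15; move last element 14 to root → [14, -10, -5, 7, -8, 19, 12, 20, 11, -4]
  14 vs smaller child -10 at index 1, swap → [-10, 14, -5, 7, -8, 19, 12, 20, 11, -4]
  14 vs smaller child -8 at index 4, swap → [-10, -8, -5, 7, 14, 19, 12, 20, 11, -4]
  14 vs only child -4 at index 9, swap → [-10, -8, -5, 7, -4, 19, 12, 20, 11, 14]
extract-min #4 returns -10:
  remove root -10; move last element 14 to root → [14, -8, -5, 7, -4, 19, 12, 20, 11]
  14 vs smaller child -8 at index 1, swap → [-8, 14, -5, 7, -4, 19, 12, 20, 11]
  14 vs smaller child -4 at index 4, swap → [-8, -4, -5, 7, 14, 19, 12, 20, 11]
extract-min #5 returns -8:
  remove root -8; move last element 11 to root → [11, -4, -5, 7, 14, 19, 12, 20]
  11 vs smaller child -5 at index 2, swap → [-5, -4, 11, 7, 14, 19, 12, 20]

[-5, -4, 11, 7, 14, 19, 12, 20]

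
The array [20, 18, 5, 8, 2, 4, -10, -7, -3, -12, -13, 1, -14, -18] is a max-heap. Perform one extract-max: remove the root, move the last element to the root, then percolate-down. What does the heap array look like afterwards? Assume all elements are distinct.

[18, 8, 5, -3, 2, 4, -10, -7, -18, -12, -13, 1, -14]

remove root 20; move last element -18 to root → [-18, 18, 5, 8, 2, 4, -10, -7, -3, -12, -13, 1, -14]
-18 vs larger child 18 at index 1, swap → [18, -18, 5, 8, 2, 4, -10, -7, -3, -12, -13, 1, -14]
-18 vs larger child 8 at index 3, swap → [18, 8, 5, -18, 2, 4, -10, -7, -3, -12, -13, 1, -14]
-18 vs larger child -3 at index 8, swap → [18, 8, 5, -3, 2, 4, -10, -7, -18, -12, -13, 1, -14]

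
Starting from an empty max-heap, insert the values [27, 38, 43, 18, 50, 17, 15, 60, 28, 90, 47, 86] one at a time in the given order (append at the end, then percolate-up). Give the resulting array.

Insert 27:
  append 27 at index 0 → [27] (no swap needed)
Insert 38:
  append 38 at index 1 → [27, 38]
  38 > parent 27 at index 0, swap → [38, 27]
Insert 43:
  append 43 at index 2 → [38, 27, 43]
  43 > parent 38 at index 0, swap → [43, 27, 38]
Insert 18:
  append 18 at index 3 → [43, 27, 38, 18] (no swap needed)
Insert 50:
  append 50 at index 4 → [43, 27, 38, 18, 50]
  50 > parent 27 at index 1, swap → [43, 50, 38, 18, 27]
  50 > parent 43 at index 0, swap → [50, 43, 38, 18, 27]
Insert 17:
  append 17 at index 5 → [50, 43, 38, 18, 27, 17] (no swap needed)
Insert 15:
  append 15 at index 6 → [50, 43, 38, 18, 27, 17, 15] (no swap needed)
Insert 60:
  append 60 at index 7 → [50, 43, 38, 18, 27, 17, 15, 60]
  60 > parent 18 at index 3, swap → [50, 43, 38, 60, 27, 17, 15, 18]
  60 > parent 43 at index 1, swap → [50, 60, 38, 43, 27, 17, 15, 18]
  60 > parent 50 at index 0, swap → [60, 50, 38, 43, 27, 17, 15, 18]
Insert 28:
  append 28 at index 8 → [60, 50, 38, 43, 27, 17, 15, 18, 28] (no swap needed)
Insert 90:
  append 90 at index 9 → [60, 50, 38, 43, 27, 17, 15, 18, 28, 90]
  90 > parent 27 at index 4, swap → [60, 50, 38, 43, 90, 17, 15, 18, 28, 27]
  90 > parent 50 at index 1, swap → [60, 90, 38, 43, 50, 17, 15, 18, 28, 27]
  90 > parent 60 at index 0, swap → [90, 60, 38, 43, 50, 17, 15, 18, 28, 27]
Insert 47:
  append 47 at index 10 → [90, 60, 38, 43, 50, 17, 15, 18, 28, 27, 47] (no swap needed)
Insert 86:
  append 86 at index 11 → [90, 60, 38, 43, 50, 17, 15, 18, 28, 27, 47, 86]
  86 > parent 17 at index 5, swap → [90, 60, 38, 43, 50, 86, 15, 18, 28, 27, 47, 17]
  86 > parent 38 at index 2, swap → [90, 60, 86, 43, 50, 38, 15, 18, 28, 27, 47, 17]

[90, 60, 86, 43, 50, 38, 15, 18, 28, 27, 47, 17]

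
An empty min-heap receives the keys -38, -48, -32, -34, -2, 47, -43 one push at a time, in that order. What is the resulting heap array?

Insert -38:
  append -38 at index 0 → [-38] (no swap needed)
Insert -48:
  append -48 at index 1 → [-38, -48]
  -48 < parent -38 at index 0, swap → [-48, -38]
Insert -32:
  append -32 at index 2 → [-48, -38, -32] (no swap needed)
Insert -34:
  append -34 at index 3 → [-48, -38, -32, -34] (no swap needed)
Insert -2:
  append -2 at index 4 → [-48, -38, -32, -34, -2] (no swap needed)
Insert 47:
  append 47 at index 5 → [-48, -38, -32, -34, -2, 47] (no swap needed)
Insert -43:
  append -43 at index 6 → [-48, -38, -32, -34, -2, 47, -43]
  -43 < parent -32 at index 2, swap → [-48, -38, -43, -34, -2, 47, -32]

[-48, -38, -43, -34, -2, 47, -32]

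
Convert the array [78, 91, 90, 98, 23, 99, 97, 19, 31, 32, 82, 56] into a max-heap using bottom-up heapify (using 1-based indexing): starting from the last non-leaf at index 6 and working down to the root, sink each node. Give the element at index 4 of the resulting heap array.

sift down from index 6: already satisfies heap property
sift down from index 5:
  23 vs larger child 82 at index 11, swap → [78, 91, 90, 98, 82, 99, 97, 19, 31, 32, 23, 56]
sift down from index 4: already satisfies heap property
sift down from index 3:
  90 vs larger child 99 at index 6, swap → [78, 91, 99, 98, 82, 90, 97, 19, 31, 32, 23, 56]
sift down from index 2:
  91 vs larger child 98 at index 4, swap → [78, 98, 99, 91, 82, 90, 97, 19, 31, 32, 23, 56]
sift down from index 1:
  78 vs larger child 99 at index 3, swap → [99, 98, 78, 91, 82, 90, 97, 19, 31, 32, 23, 56]
  78 vs larger child 97 at index 7, swap → [99, 98, 97, 91, 82, 90, 78, 19, 31, 32, 23, 56]
resulting array: [99, 98, 97, 91, 82, 90, 78, 19, 31, 32, 23, 56]

91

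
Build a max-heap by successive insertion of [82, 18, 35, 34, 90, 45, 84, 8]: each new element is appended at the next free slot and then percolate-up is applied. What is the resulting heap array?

[90, 82, 84, 18, 34, 35, 45, 8]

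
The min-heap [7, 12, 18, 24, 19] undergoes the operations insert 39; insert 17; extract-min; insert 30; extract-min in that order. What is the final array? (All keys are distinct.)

[17, 18, 30, 24, 19, 39]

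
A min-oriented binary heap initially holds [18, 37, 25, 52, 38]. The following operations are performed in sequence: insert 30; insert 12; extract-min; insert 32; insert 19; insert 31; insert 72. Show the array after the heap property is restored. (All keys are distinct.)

insert 30:
  append 30 at index 5 → [18, 37, 25, 52, 38, 30] (no swap needed)
insert 12:
  append 12 at index 6 → [18, 37, 25, 52, 38, 30, 12]
  12 < parent 25 at index 2, swap → [18, 37, 12, 52, 38, 30, 25]
  12 < parent 18 at index 0, swap → [12, 37, 18, 52, 38, 30, 25]
extract-min → returns 12:
  remove root 12; move last element 25 to root → [25, 37, 18, 52, 38, 30]
  25 vs smaller child 18 at index 2, swap → [18, 37, 25, 52, 38, 30]
insert 32:
  append 32 at index 6 → [18, 37, 25, 52, 38, 30, 32] (no swap needed)
insert 19:
  append 19 at index 7 → [18, 37, 25, 52, 38, 30, 32, 19]
  19 < parent 52 at index 3, swap → [18, 37, 25, 19, 38, 30, 32, 52]
  19 < parent 37 at index 1, swap → [18, 19, 25, 37, 38, 30, 32, 52]
insert 31:
  append 31 at index 8 → [18, 19, 25, 37, 38, 30, 32, 52, 31]
  31 < parent 37 at index 3, swap → [18, 19, 25, 31, 38, 30, 32, 52, 37]
insert 72:
  append 72 at index 9 → [18, 19, 25, 31, 38, 30, 32, 52, 37, 72] (no swap needed)

[18, 19, 25, 31, 38, 30, 32, 52, 37, 72]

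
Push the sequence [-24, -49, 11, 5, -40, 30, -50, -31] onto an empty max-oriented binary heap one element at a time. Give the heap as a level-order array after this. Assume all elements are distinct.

[30, 5, 11, -31, -40, -24, -50, -49]

Insert -24:
  append -24 at index 0 → [-24] (no swap needed)
Insert -49:
  append -49 at index 1 → [-24, -49] (no swap needed)
Insert 11:
  append 11 at index 2 → [-24, -49, 11]
  11 > parent -24 at index 0, swap → [11, -49, -24]
Insert 5:
  append 5 at index 3 → [11, -49, -24, 5]
  5 > parent -49 at index 1, swap → [11, 5, -24, -49]
Insert -40:
  append -40 at index 4 → [11, 5, -24, -49, -40] (no swap needed)
Insert 30:
  append 30 at index 5 → [11, 5, -24, -49, -40, 30]
  30 > parent -24 at index 2, swap → [11, 5, 30, -49, -40, -24]
  30 > parent 11 at index 0, swap → [30, 5, 11, -49, -40, -24]
Insert -50:
  append -50 at index 6 → [30, 5, 11, -49, -40, -24, -50] (no swap needed)
Insert -31:
  append -31 at index 7 → [30, 5, 11, -49, -40, -24, -50, -31]
  -31 > parent -49 at index 3, swap → [30, 5, 11, -31, -40, -24, -50, -49]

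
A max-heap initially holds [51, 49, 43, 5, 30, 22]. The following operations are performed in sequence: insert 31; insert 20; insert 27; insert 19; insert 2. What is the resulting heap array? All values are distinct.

[51, 49, 43, 27, 30, 22, 31, 5, 20, 19, 2]

insert 31:
  append 31 at index 6 → [51, 49, 43, 5, 30, 22, 31] (no swap needed)
insert 20:
  append 20 at index 7 → [51, 49, 43, 5, 30, 22, 31, 20]
  20 > parent 5 at index 3, swap → [51, 49, 43, 20, 30, 22, 31, 5]
insert 27:
  append 27 at index 8 → [51, 49, 43, 20, 30, 22, 31, 5, 27]
  27 > parent 20 at index 3, swap → [51, 49, 43, 27, 30, 22, 31, 5, 20]
insert 19:
  append 19 at index 9 → [51, 49, 43, 27, 30, 22, 31, 5, 20, 19] (no swap needed)
insert 2:
  append 2 at index 10 → [51, 49, 43, 27, 30, 22, 31, 5, 20, 19, 2] (no swap needed)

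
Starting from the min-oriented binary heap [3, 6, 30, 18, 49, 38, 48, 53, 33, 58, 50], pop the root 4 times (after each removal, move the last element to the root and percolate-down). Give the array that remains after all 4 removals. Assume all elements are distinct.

extract-min #1 returns 3:
  remove root 3; move last element 50 to root → [50, 6, 30, 18, 49, 38, 48, 53, 33, 58]
  50 vs smaller child 6 at index 1, swap → [6, 50, 30, 18, 49, 38, 48, 53, 33, 58]
  50 vs smaller child 18 at index 3, swap → [6, 18, 30, 50, 49, 38, 48, 53, 33, 58]
  50 vs smaller child 33 at index 8, swap → [6, 18, 30, 33, 49, 38, 48, 53, 50, 58]
extract-min #2 returns 6:
  remove root 6; move last element 58 to root → [58, 18, 30, 33, 49, 38, 48, 53, 50]
  58 vs smaller child 18 at index 1, swap → [18, 58, 30, 33, 49, 38, 48, 53, 50]
  58 vs smaller child 33 at index 3, swap → [18, 33, 30, 58, 49, 38, 48, 53, 50]
  58 vs smaller child 50 at index 8, swap → [18, 33, 30, 50, 49, 38, 48, 53, 58]
extract-min #3 returns 18:
  remove root 18; move last element 58 to root → [58, 33, 30, 50, 49, 38, 48, 53]
  58 vs smaller child 30 at index 2, swap → [30, 33, 58, 50, 49, 38, 48, 53]
  58 vs smaller child 38 at index 5, swap → [30, 33, 38, 50, 49, 58, 48, 53]
extract-min #4 returns 30:
  remove root 30; move last element 53 to root → [53, 33, 38, 50, 49, 58, 48]
  53 vs smaller child 33 at index 1, swap → [33, 53, 38, 50, 49, 58, 48]
  53 vs smaller child 49 at index 4, swap → [33, 49, 38, 50, 53, 58, 48]

[33, 49, 38, 50, 53, 58, 48]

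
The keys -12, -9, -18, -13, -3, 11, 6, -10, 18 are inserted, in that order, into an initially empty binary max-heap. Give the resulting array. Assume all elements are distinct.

[18, 11, 6, -9, -12, -18, -3, -13, -10]

Insert -12:
  append -12 at index 0 → [-12] (no swap needed)
Insert -9:
  append -9 at index 1 → [-12, -9]
  -9 > parent -12 at index 0, swap → [-9, -12]
Insert -18:
  append -18 at index 2 → [-9, -12, -18] (no swap needed)
Insert -13:
  append -13 at index 3 → [-9, -12, -18, -13] (no swap needed)
Insert -3:
  append -3 at index 4 → [-9, -12, -18, -13, -3]
  -3 > parent -12 at index 1, swap → [-9, -3, -18, -13, -12]
  -3 > parent -9 at index 0, swap → [-3, -9, -18, -13, -12]
Insert 11:
  append 11 at index 5 → [-3, -9, -18, -13, -12, 11]
  11 > parent -18 at index 2, swap → [-3, -9, 11, -13, -12, -18]
  11 > parent -3 at index 0, swap → [11, -9, -3, -13, -12, -18]
Insert 6:
  append 6 at index 6 → [11, -9, -3, -13, -12, -18, 6]
  6 > parent -3 at index 2, swap → [11, -9, 6, -13, -12, -18, -3]
Insert -10:
  append -10 at index 7 → [11, -9, 6, -13, -12, -18, -3, -10]
  -10 > parent -13 at index 3, swap → [11, -9, 6, -10, -12, -18, -3, -13]
Insert 18:
  append 18 at index 8 → [11, -9, 6, -10, -12, -18, -3, -13, 18]
  18 > parent -10 at index 3, swap → [11, -9, 6, 18, -12, -18, -3, -13, -10]
  18 > parent -9 at index 1, swap → [11, 18, 6, -9, -12, -18, -3, -13, -10]
  18 > parent 11 at index 0, swap → [18, 11, 6, -9, -12, -18, -3, -13, -10]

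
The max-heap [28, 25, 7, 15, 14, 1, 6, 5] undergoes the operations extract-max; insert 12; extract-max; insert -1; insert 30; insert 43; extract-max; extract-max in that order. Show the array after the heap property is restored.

extract-max → returns 28:
  remove root 28; move last element 5 to root → [5, 25, 7, 15, 14, 1, 6]
  5 vs larger child 25 at index 1, swap → [25, 5, 7, 15, 14, 1, 6]
  5 vs larger child 15 at index 3, swap → [25, 15, 7, 5, 14, 1, 6]
insert 12:
  append 12 at index 7 → [25, 15, 7, 5, 14, 1, 6, 12]
  12 > parent 5 at index 3, swap → [25, 15, 7, 12, 14, 1, 6, 5]
extract-max → returns 25:
  remove root 25; move last element 5 to root → [5, 15, 7, 12, 14, 1, 6]
  5 vs larger child 15 at index 1, swap → [15, 5, 7, 12, 14, 1, 6]
  5 vs larger child 14 at index 4, swap → [15, 14, 7, 12, 5, 1, 6]
insert -1:
  append -1 at index 7 → [15, 14, 7, 12, 5, 1, 6, -1] (no swap needed)
insert 30:
  append 30 at index 8 → [15, 14, 7, 12, 5, 1, 6, -1, 30]
  30 > parent 12 at index 3, swap → [15, 14, 7, 30, 5, 1, 6, -1, 12]
  30 > parent 14 at index 1, swap → [15, 30, 7, 14, 5, 1, 6, -1, 12]
  30 > parent 15 at index 0, swap → [30, 15, 7, 14, 5, 1, 6, -1, 12]
insert 43:
  append 43 at index 9 → [30, 15, 7, 14, 5, 1, 6, -1, 12, 43]
  43 > parent 5 at index 4, swap → [30, 15, 7, 14, 43, 1, 6, -1, 12, 5]
  43 > parent 15 at index 1, swap → [30, 43, 7, 14, 15, 1, 6, -1, 12, 5]
  43 > parent 30 at index 0, swap → [43, 30, 7, 14, 15, 1, 6, -1, 12, 5]
extract-max → returns 43:
  remove root 43; move last element 5 to root → [5, 30, 7, 14, 15, 1, 6, -1, 12]
  5 vs larger child 30 at index 1, swap → [30, 5, 7, 14, 15, 1, 6, -1, 12]
  5 vs larger child 15 at index 4, swap → [30, 15, 7, 14, 5, 1, 6, -1, 12]
extract-max → returns 30:
  remove root 30; move last element 12 to root → [12, 15, 7, 14, 5, 1, 6, -1]
  12 vs larger child 15 at index 1, swap → [15, 12, 7, 14, 5, 1, 6, -1]
  12 vs larger child 14 at index 3, swap → [15, 14, 7, 12, 5, 1, 6, -1]

[15, 14, 7, 12, 5, 1, 6, -1]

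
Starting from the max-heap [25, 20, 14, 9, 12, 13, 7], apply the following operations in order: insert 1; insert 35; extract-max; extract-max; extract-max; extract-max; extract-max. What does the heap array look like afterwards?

insert 1:
  append 1 at index 7 → [25, 20, 14, 9, 12, 13, 7, 1] (no swap needed)
insert 35:
  append 35 at index 8 → [25, 20, 14, 9, 12, 13, 7, 1, 35]
  35 > parent 9 at index 3, swap → [25, 20, 14, 35, 12, 13, 7, 1, 9]
  35 > parent 20 at index 1, swap → [25, 35, 14, 20, 12, 13, 7, 1, 9]
  35 > parent 25 at index 0, swap → [35, 25, 14, 20, 12, 13, 7, 1, 9]
extract-max → returns 35:
  remove root 35; move last element 9 to root → [9, 25, 14, 20, 12, 13, 7, 1]
  9 vs larger child 25 at index 1, swap → [25, 9, 14, 20, 12, 13, 7, 1]
  9 vs larger child 20 at index 3, swap → [25, 20, 14, 9, 12, 13, 7, 1]
extract-max → returns 25:
  remove root 25; move last element 1 to root → [1, 20, 14, 9, 12, 13, 7]
  1 vs larger child 20 at index 1, swap → [20, 1, 14, 9, 12, 13, 7]
  1 vs larger child 12 at index 4, swap → [20, 12, 14, 9, 1, 13, 7]
extract-max → returns 20:
  remove root 20; move last element 7 to root → [7, 12, 14, 9, 1, 13]
  7 vs larger child 14 at index 2, swap → [14, 12, 7, 9, 1, 13]
  7 vs only child 13 at index 5, swap → [14, 12, 13, 9, 1, 7]
extract-max → returns 14:
  remove root 14; move last element 7 to root → [7, 12, 13, 9, 1]
  7 vs larger child 13 at index 2, swap → [13, 12, 7, 9, 1]
extract-max → returns 13:
  remove root 13; move last element 1 to root → [1, 12, 7, 9]
  1 vs larger child 12 at index 1, swap → [12, 1, 7, 9]
  1 vs only child 9 at index 3, swap → [12, 9, 7, 1]

[12, 9, 7, 1]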